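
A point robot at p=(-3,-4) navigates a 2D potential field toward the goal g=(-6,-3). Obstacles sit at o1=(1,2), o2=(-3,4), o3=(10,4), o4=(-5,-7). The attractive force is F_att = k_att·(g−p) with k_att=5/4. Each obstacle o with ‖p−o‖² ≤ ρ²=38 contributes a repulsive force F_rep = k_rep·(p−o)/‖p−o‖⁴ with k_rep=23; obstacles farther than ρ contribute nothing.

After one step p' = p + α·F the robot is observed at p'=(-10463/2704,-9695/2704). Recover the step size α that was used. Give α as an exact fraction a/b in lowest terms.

F_att = 5/4·(g−p) = 5/4·(-3,1) = (-3.7500,1.2500)
o1: d²=52 > ρ²=38 → inactive
o2: d²=64 > ρ²=38 → inactive
o3: d²=233 > ρ²=38 → inactive
o4: d²=13 ≤ ρ²=38; F_rep = 23·(2,3)/13² = (0.2722,0.4083)
F = F_att + ΣF_rep = (-3.4778,1.6583)
Δp = p'−p = (-0.8695,0.4146); α = Δx/Fx = (-2351/2704) / (-2351/676) = 1/4
check: Δy/Fy = (1121/2704) / (1121/676) = 1/4 ✓

α = 1/4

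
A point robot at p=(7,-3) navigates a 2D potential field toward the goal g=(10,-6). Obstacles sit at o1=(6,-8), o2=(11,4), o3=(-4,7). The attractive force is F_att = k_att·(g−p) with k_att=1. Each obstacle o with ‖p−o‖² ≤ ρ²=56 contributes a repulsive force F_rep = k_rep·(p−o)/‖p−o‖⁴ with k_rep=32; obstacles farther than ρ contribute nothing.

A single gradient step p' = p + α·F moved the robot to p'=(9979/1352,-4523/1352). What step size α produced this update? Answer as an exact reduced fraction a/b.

F_att = 1·(g−p) = 1·(3,-3) = (3.0000,-3.0000)
o1: d²=26 ≤ ρ²=56; F_rep = 32·(1,5)/26² = (0.0473,0.2367)
o2: d²=65 > ρ²=56 → inactive
o3: d²=221 > ρ²=56 → inactive
F = F_att + ΣF_rep = (3.0473,-2.7633)
Δp = p'−p = (0.3809,-0.3454); α = Δx/Fx = (515/1352) / (515/169) = 1/8
check: Δy/Fy = (-467/1352) / (-467/169) = 1/8 ✓

α = 1/8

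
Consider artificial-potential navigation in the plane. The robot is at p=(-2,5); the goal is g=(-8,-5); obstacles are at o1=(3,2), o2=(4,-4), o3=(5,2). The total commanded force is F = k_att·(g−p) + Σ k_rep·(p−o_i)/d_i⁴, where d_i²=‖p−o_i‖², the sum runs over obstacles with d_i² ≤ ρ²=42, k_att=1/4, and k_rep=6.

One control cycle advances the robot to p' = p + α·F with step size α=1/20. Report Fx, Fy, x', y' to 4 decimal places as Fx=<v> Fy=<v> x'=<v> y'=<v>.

F_att = 1/4·(g−p) = 1/4·(-6,-10) = (-1.5000,-2.5000)
o1: d²=34 ≤ ρ²=42; F_rep = 6·(-5,3)/34² = (-0.0260,0.0156)
o2: d²=117 > ρ²=42 → inactive
o3: d²=58 > ρ²=42 → inactive
F = F_att + ΣF_rep = (-1.5260,-2.4844)
p' = p + 1/20·F = (-2.0763,4.8758)

Fx=-1.5260 Fy=-2.4844 x'=-2.0763 y'=4.8758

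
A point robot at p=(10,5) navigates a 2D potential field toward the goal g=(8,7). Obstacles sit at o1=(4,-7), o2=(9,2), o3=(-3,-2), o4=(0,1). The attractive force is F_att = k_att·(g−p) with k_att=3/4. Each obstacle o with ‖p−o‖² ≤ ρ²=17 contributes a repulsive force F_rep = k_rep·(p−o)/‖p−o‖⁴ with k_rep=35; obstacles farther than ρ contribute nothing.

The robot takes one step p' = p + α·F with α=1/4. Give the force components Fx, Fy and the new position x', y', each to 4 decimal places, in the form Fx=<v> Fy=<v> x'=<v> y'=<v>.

F_att = 3/4·(g−p) = 3/4·(-2,2) = (-1.5000,1.5000)
o1: d²=180 > ρ²=17 → inactive
o2: d²=10 ≤ ρ²=17; F_rep = 35·(1,3)/10² = (0.3500,1.0500)
o3: d²=218 > ρ²=17 → inactive
o4: d²=116 > ρ²=17 → inactive
F = F_att + ΣF_rep = (-1.1500,2.5500)
p' = p + 1/4·F = (9.7125,5.6375)

Fx=-1.1500 Fy=2.5500 x'=9.7125 y'=5.6375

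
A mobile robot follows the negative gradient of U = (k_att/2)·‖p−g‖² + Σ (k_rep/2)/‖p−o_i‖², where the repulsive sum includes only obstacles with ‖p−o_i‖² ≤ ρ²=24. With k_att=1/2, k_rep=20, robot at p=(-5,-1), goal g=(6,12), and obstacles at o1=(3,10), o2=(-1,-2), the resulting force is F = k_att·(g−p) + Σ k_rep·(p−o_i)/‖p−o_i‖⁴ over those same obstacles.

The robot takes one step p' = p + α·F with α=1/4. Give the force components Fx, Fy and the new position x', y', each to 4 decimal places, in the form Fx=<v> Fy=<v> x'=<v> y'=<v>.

F_att = 1/2·(g−p) = 1/2·(11,13) = (5.5000,6.5000)
o1: d²=185 > ρ²=24 → inactive
o2: d²=17 ≤ ρ²=24; F_rep = 20·(-4,1)/17² = (-0.2768,0.0692)
F = F_att + ΣF_rep = (5.2232,6.5692)
p' = p + 1/4·F = (-3.6942,0.6423)

Fx=5.2232 Fy=6.5692 x'=-3.6942 y'=0.6423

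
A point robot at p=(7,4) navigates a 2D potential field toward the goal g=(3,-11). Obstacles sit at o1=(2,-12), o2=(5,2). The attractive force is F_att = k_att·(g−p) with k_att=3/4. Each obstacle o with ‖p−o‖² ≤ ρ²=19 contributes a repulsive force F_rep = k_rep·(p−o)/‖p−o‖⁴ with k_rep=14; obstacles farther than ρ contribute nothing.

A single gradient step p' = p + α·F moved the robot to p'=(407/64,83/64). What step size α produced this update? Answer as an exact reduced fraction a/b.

α = 1/4

F_att = 3/4·(g−p) = 3/4·(-4,-15) = (-3.0000,-11.2500)
o1: d²=281 > ρ²=19 → inactive
o2: d²=8 ≤ ρ²=19; F_rep = 14·(2,2)/8² = (0.4375,0.4375)
F = F_att + ΣF_rep = (-2.5625,-10.8125)
Δp = p'−p = (-0.6406,-2.7031); α = Δx/Fx = (-41/64) / (-41/16) = 1/4
check: Δy/Fy = (-173/64) / (-173/16) = 1/4 ✓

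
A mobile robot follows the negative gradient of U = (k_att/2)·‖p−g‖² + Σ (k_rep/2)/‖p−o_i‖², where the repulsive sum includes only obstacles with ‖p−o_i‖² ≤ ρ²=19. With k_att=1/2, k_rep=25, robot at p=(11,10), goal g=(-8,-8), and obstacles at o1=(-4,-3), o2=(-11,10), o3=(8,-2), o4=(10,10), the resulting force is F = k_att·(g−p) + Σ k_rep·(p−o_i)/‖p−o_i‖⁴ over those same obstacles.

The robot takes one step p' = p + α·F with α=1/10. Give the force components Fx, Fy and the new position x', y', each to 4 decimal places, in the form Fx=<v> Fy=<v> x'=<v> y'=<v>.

Fx=15.5000 Fy=-9.0000 x'=12.5500 y'=9.1000

F_att = 1/2·(g−p) = 1/2·(-19,-18) = (-9.5000,-9.0000)
o1: d²=394 > ρ²=19 → inactive
o2: d²=484 > ρ²=19 → inactive
o3: d²=153 > ρ²=19 → inactive
o4: d²=1 ≤ ρ²=19; F_rep = 25·(1,0)/1² = (25.0000,0.0000)
F = F_att + ΣF_rep = (15.5000,-9.0000)
p' = p + 1/10·F = (12.5500,9.1000)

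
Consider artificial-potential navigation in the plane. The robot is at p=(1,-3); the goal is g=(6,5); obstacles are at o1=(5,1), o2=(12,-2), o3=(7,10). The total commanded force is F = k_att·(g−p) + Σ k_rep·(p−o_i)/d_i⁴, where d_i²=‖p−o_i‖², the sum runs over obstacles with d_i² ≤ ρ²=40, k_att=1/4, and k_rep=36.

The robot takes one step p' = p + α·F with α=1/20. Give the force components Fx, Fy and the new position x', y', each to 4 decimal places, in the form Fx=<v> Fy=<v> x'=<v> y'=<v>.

Fx=1.1094 Fy=1.8594 x'=1.0555 y'=-2.9070

F_att = 1/4·(g−p) = 1/4·(5,8) = (1.2500,2.0000)
o1: d²=32 ≤ ρ²=40; F_rep = 36·(-4,-4)/32² = (-0.1406,-0.1406)
o2: d²=122 > ρ²=40 → inactive
o3: d²=205 > ρ²=40 → inactive
F = F_att + ΣF_rep = (1.1094,1.8594)
p' = p + 1/20·F = (1.0555,-2.9070)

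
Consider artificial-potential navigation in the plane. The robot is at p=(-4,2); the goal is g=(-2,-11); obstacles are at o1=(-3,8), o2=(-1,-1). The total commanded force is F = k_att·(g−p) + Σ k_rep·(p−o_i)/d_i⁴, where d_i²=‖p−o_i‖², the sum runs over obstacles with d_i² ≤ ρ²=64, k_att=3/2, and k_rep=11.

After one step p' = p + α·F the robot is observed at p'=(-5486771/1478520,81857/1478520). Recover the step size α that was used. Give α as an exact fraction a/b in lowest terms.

F_att = 3/2·(g−p) = 3/2·(2,-13) = (3.0000,-19.5000)
o1: d²=37 ≤ ρ²=64; F_rep = 11·(-1,-6)/37² = (-0.0080,-0.0482)
o2: d²=18 ≤ ρ²=64; F_rep = 11·(-3,3)/18² = (-0.1019,0.1019)
F = F_att + ΣF_rep = (2.8901,-19.4464)
Δp = p'−p = (0.2890,-1.9446); α = Δx/Fx = (427309/1478520) / (427309/147852) = 1/10
check: Δy/Fy = (-2875183/1478520) / (-2875183/147852) = 1/10 ✓

α = 1/10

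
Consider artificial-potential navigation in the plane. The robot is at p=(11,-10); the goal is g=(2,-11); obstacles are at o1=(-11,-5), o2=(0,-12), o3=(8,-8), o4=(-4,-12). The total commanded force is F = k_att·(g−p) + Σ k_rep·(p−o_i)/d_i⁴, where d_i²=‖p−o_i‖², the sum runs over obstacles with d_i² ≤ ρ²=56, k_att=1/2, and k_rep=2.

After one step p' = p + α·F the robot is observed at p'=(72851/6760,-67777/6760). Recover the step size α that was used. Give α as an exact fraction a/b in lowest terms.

F_att = 1/2·(g−p) = 1/2·(-9,-1) = (-4.5000,-0.5000)
o1: d²=509 > ρ²=56 → inactive
o2: d²=125 > ρ²=56 → inactive
o3: d²=13 ≤ ρ²=56; F_rep = 2·(3,-2)/13² = (0.0355,-0.0237)
o4: d²=229 > ρ²=56 → inactive
F = F_att + ΣF_rep = (-4.4645,-0.5237)
Δp = p'−p = (-0.2232,-0.0262); α = Δx/Fx = (-1509/6760) / (-1509/338) = 1/20
check: Δy/Fy = (-177/6760) / (-177/338) = 1/20 ✓

α = 1/20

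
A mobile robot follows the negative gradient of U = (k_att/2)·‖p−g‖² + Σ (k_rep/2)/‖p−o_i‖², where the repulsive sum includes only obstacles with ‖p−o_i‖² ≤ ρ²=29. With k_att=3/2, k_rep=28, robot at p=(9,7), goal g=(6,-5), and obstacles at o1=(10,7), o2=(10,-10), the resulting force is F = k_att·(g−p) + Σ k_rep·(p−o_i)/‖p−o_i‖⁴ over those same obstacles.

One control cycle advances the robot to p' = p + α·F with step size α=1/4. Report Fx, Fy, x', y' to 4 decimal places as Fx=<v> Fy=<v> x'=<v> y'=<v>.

F_att = 3/2·(g−p) = 3/2·(-3,-12) = (-4.5000,-18.0000)
o1: d²=1 ≤ ρ²=29; F_rep = 28·(-1,0)/1² = (-28.0000,0.0000)
o2: d²=290 > ρ²=29 → inactive
F = F_att + ΣF_rep = (-32.5000,-18.0000)
p' = p + 1/4·F = (0.8750,2.5000)

Fx=-32.5000 Fy=-18.0000 x'=0.8750 y'=2.5000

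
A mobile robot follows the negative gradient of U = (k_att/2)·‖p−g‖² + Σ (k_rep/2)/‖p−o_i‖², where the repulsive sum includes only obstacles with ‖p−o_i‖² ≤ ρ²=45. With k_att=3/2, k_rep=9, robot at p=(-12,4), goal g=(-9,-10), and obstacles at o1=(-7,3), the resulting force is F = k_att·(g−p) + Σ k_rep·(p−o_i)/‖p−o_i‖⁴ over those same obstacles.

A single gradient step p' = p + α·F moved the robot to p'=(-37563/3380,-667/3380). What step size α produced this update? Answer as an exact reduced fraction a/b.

α = 1/5

F_att = 3/2·(g−p) = 3/2·(3,-14) = (4.5000,-21.0000)
o1: d²=26 ≤ ρ²=45; F_rep = 9·(-5,1)/26² = (-0.0666,0.0133)
F = F_att + ΣF_rep = (4.4334,-20.9867)
Δp = p'−p = (0.8867,-4.1973); α = Δx/Fx = (2997/3380) / (2997/676) = 1/5
check: Δy/Fy = (-14187/3380) / (-14187/676) = 1/5 ✓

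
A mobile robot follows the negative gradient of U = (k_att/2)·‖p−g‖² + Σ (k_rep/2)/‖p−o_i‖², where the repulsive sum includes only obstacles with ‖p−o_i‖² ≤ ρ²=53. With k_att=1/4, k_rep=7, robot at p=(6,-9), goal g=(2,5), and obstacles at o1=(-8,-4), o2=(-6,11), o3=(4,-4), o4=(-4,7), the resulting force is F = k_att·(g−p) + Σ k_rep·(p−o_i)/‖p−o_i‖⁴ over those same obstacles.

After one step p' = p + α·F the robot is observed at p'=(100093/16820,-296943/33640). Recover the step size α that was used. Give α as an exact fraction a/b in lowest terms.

α = 1/20

F_att = 1/4·(g−p) = 1/4·(-4,14) = (-1.0000,3.5000)
o1: d²=221 > ρ²=53 → inactive
o2: d²=544 > ρ²=53 → inactive
o3: d²=29 ≤ ρ²=53; F_rep = 7·(2,-5)/29² = (0.0166,-0.0416)
o4: d²=356 > ρ²=53 → inactive
F = F_att + ΣF_rep = (-0.9834,3.4584)
Δp = p'−p = (-0.0492,0.1729); α = Δx/Fx = (-827/16820) / (-827/841) = 1/20
check: Δy/Fy = (5817/33640) / (5817/1682) = 1/20 ✓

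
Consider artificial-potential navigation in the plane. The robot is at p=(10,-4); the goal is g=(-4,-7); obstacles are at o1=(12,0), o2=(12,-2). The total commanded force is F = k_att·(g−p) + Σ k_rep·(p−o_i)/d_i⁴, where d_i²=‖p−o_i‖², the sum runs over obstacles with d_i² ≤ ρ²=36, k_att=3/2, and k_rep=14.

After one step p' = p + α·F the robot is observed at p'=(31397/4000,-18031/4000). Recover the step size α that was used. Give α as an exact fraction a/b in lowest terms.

F_att = 3/2·(g−p) = 3/2·(-14,-3) = (-21.0000,-4.5000)
o1: d²=20 ≤ ρ²=36; F_rep = 14·(-2,-4)/20² = (-0.0700,-0.1400)
o2: d²=8 ≤ ρ²=36; F_rep = 14·(-2,-2)/8² = (-0.4375,-0.4375)
F = F_att + ΣF_rep = (-21.5075,-5.0775)
Δp = p'−p = (-2.1507,-0.5078); α = Δx/Fx = (-8603/4000) / (-8603/400) = 1/10
check: Δy/Fy = (-2031/4000) / (-2031/400) = 1/10 ✓

α = 1/10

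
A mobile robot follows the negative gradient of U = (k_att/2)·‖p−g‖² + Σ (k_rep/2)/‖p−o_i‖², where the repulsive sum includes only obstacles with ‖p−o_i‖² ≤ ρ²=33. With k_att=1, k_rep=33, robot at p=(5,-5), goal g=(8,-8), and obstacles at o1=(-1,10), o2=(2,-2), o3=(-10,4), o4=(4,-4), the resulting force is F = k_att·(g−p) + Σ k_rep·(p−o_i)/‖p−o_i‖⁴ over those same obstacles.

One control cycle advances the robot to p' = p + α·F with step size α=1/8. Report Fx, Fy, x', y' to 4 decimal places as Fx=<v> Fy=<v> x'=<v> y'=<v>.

Fx=11.5556 Fy=-11.5556 x'=6.4444 y'=-6.4444

F_att = 1·(g−p) = 1·(3,-3) = (3.0000,-3.0000)
o1: d²=261 > ρ²=33 → inactive
o2: d²=18 ≤ ρ²=33; F_rep = 33·(3,-3)/18² = (0.3056,-0.3056)
o3: d²=306 > ρ²=33 → inactive
o4: d²=2 ≤ ρ²=33; F_rep = 33·(1,-1)/2² = (8.2500,-8.2500)
F = F_att + ΣF_rep = (11.5556,-11.5556)
p' = p + 1/8·F = (6.4444,-6.4444)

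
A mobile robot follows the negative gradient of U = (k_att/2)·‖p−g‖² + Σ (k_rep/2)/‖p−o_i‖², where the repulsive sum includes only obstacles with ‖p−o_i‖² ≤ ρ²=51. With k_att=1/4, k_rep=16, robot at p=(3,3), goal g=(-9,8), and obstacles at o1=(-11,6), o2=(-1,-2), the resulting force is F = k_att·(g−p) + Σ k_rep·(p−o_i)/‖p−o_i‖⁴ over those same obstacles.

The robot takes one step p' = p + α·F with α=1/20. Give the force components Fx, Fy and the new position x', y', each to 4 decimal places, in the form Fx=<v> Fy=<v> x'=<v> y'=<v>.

F_att = 1/4·(g−p) = 1/4·(-12,5) = (-3.0000,1.2500)
o1: d²=205 > ρ²=51 → inactive
o2: d²=41 ≤ ρ²=51; F_rep = 16·(4,5)/41² = (0.0381,0.0476)
F = F_att + ΣF_rep = (-2.9619,1.2976)
p' = p + 1/20·F = (2.8519,3.0649)

Fx=-2.9619 Fy=1.2976 x'=2.8519 y'=3.0649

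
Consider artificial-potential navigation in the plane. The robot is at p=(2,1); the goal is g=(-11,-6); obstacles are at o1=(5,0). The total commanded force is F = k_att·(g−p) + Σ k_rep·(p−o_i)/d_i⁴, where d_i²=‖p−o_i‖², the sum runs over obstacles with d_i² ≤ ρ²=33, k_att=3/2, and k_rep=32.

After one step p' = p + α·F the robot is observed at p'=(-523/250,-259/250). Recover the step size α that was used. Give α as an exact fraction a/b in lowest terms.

F_att = 3/2·(g−p) = 3/2·(-13,-7) = (-19.5000,-10.5000)
o1: d²=10 ≤ ρ²=33; F_rep = 32·(-3,1)/10² = (-0.9600,0.3200)
F = F_att + ΣF_rep = (-20.4600,-10.1800)
Δp = p'−p = (-4.0920,-2.0360); α = Δx/Fx = (-1023/250) / (-1023/50) = 1/5
check: Δy/Fy = (-509/250) / (-509/50) = 1/5 ✓

α = 1/5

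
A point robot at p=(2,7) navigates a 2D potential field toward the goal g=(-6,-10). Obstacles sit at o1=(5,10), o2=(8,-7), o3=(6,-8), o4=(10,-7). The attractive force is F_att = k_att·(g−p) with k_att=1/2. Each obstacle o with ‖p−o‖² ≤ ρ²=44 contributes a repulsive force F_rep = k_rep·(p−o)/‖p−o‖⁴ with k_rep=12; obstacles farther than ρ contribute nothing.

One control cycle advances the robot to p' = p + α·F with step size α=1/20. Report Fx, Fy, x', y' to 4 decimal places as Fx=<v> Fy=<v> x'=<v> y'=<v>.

F_att = 1/2·(g−p) = 1/2·(-8,-17) = (-4.0000,-8.5000)
o1: d²=18 ≤ ρ²=44; F_rep = 12·(-3,-3)/18² = (-0.1111,-0.1111)
o2: d²=232 > ρ²=44 → inactive
o3: d²=241 > ρ²=44 → inactive
o4: d²=260 > ρ²=44 → inactive
F = F_att + ΣF_rep = (-4.1111,-8.6111)
p' = p + 1/20·F = (1.7944,6.5694)

Fx=-4.1111 Fy=-8.6111 x'=1.7944 y'=6.5694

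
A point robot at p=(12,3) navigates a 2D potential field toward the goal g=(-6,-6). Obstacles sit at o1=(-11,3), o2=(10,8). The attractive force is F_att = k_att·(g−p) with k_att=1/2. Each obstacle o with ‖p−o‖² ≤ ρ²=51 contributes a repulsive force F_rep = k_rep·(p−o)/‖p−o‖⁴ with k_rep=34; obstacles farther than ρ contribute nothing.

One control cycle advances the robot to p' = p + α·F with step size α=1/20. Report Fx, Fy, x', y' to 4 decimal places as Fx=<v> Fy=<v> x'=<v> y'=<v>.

Fx=-8.9191 Fy=-4.7021 x'=11.5540 y'=2.7649

F_att = 1/2·(g−p) = 1/2·(-18,-9) = (-9.0000,-4.5000)
o1: d²=529 > ρ²=51 → inactive
o2: d²=29 ≤ ρ²=51; F_rep = 34·(2,-5)/29² = (0.0809,-0.2021)
F = F_att + ΣF_rep = (-8.9191,-4.7021)
p' = p + 1/20·F = (11.5540,2.7649)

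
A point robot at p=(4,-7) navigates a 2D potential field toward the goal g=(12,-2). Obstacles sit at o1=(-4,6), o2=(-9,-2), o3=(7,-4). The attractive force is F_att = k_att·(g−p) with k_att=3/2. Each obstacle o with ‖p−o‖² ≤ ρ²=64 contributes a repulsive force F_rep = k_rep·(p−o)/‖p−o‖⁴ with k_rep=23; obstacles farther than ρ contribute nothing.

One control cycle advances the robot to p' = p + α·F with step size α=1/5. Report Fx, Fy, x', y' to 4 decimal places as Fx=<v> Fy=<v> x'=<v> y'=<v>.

Fx=11.7870 Fy=7.2870 x'=6.3574 y'=-5.5426

F_att = 3/2·(g−p) = 3/2·(8,5) = (12.0000,7.5000)
o1: d²=233 > ρ²=64 → inactive
o2: d²=194 > ρ²=64 → inactive
o3: d²=18 ≤ ρ²=64; F_rep = 23·(-3,-3)/18² = (-0.2130,-0.2130)
F = F_att + ΣF_rep = (11.7870,7.2870)
p' = p + 1/5·F = (6.3574,-5.5426)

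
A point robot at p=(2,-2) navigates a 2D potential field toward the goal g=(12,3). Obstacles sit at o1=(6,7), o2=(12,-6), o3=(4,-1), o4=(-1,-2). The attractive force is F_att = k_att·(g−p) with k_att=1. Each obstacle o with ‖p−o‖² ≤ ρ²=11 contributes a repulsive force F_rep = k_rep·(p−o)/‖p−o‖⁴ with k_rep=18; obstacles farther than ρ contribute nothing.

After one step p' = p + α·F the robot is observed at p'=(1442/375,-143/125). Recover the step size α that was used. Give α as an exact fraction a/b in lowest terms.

F_att = 1·(g−p) = 1·(10,5) = (10.0000,5.0000)
o1: d²=97 > ρ²=11 → inactive
o2: d²=116 > ρ²=11 → inactive
o3: d²=5 ≤ ρ²=11; F_rep = 18·(-2,-1)/5² = (-1.4400,-0.7200)
o4: d²=9 ≤ ρ²=11; F_rep = 18·(3,0)/9² = (0.6667,0.0000)
F = F_att + ΣF_rep = (9.2267,4.2800)
Δp = p'−p = (1.8453,0.8560); α = Δx/Fx = (692/375) / (692/75) = 1/5
check: Δy/Fy = (107/125) / (107/25) = 1/5 ✓

α = 1/5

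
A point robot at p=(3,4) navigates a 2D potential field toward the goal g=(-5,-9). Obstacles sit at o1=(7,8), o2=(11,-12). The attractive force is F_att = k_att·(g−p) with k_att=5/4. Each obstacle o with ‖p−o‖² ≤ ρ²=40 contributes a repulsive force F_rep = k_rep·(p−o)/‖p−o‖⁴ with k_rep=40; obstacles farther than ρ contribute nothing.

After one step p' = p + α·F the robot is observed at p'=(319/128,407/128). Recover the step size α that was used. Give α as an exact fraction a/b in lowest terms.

F_att = 5/4·(g−p) = 5/4·(-8,-13) = (-10.0000,-16.2500)
o1: d²=32 ≤ ρ²=40; F_rep = 40·(-4,-4)/32² = (-0.1562,-0.1562)
o2: d²=320 > ρ²=40 → inactive
F = F_att + ΣF_rep = (-10.1562,-16.4062)
Δp = p'−p = (-0.5078,-0.8203); α = Δx/Fx = (-65/128) / (-325/32) = 1/20
check: Δy/Fy = (-105/128) / (-525/32) = 1/20 ✓

α = 1/20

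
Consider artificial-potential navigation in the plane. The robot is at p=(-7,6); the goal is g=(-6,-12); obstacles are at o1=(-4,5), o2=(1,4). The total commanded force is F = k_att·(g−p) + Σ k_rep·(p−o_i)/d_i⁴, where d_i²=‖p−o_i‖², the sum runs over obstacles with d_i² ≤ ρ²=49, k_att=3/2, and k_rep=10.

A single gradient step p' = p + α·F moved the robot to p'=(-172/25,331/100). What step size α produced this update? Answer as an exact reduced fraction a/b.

F_att = 3/2·(g−p) = 3/2·(1,-18) = (1.5000,-27.0000)
o1: d²=10 ≤ ρ²=49; F_rep = 10·(-3,1)/10² = (-0.3000,0.1000)
o2: d²=68 > ρ²=49 → inactive
F = F_att + ΣF_rep = (1.2000,-26.9000)
Δp = p'−p = (0.1200,-2.6900); α = Δx/Fx = (3/25) / (6/5) = 1/10
check: Δy/Fy = (-269/100) / (-269/10) = 1/10 ✓

α = 1/10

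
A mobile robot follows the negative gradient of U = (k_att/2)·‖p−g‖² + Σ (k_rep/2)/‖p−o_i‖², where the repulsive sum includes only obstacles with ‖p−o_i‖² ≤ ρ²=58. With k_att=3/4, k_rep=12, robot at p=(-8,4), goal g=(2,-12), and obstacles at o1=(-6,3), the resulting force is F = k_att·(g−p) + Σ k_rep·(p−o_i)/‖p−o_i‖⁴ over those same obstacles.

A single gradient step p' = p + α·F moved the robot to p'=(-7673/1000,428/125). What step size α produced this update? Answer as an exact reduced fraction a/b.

F_att = 3/4·(g−p) = 3/4·(10,-16) = (7.5000,-12.0000)
o1: d²=5 ≤ ρ²=58; F_rep = 12·(-2,1)/5² = (-0.9600,0.4800)
F = F_att + ΣF_rep = (6.5400,-11.5200)
Δp = p'−p = (0.3270,-0.5760); α = Δx/Fx = (327/1000) / (327/50) = 1/20
check: Δy/Fy = (-72/125) / (-288/25) = 1/20 ✓

α = 1/20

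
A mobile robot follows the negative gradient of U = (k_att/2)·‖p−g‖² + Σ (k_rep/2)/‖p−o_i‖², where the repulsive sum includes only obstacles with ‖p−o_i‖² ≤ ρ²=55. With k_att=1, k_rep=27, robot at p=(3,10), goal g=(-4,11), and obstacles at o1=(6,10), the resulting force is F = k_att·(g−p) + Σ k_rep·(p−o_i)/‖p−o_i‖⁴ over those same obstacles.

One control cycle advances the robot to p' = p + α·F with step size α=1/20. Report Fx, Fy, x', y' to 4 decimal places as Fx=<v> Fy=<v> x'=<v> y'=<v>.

Fx=-8.0000 Fy=1.0000 x'=2.6000 y'=10.0500

F_att = 1·(g−p) = 1·(-7,1) = (-7.0000,1.0000)
o1: d²=9 ≤ ρ²=55; F_rep = 27·(-3,0)/9² = (-1.0000,0.0000)
F = F_att + ΣF_rep = (-8.0000,1.0000)
p' = p + 1/20·F = (2.6000,10.0500)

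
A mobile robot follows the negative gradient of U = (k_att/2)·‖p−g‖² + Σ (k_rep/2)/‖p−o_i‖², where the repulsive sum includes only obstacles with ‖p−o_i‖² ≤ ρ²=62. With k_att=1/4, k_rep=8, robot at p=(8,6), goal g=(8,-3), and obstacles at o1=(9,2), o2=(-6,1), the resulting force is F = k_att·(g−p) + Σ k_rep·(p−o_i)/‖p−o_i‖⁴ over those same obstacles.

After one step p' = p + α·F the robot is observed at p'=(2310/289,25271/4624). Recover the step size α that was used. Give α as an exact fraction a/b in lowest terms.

α = 1/4

F_att = 1/4·(g−p) = 1/4·(0,-9) = (0.0000,-2.2500)
o1: d²=17 ≤ ρ²=62; F_rep = 8·(-1,4)/17² = (-0.0277,0.1107)
o2: d²=221 > ρ²=62 → inactive
F = F_att + ΣF_rep = (-0.0277,-2.1393)
Δp = p'−p = (-0.0069,-0.5348); α = Δx/Fx = (-2/289) / (-8/289) = 1/4
check: Δy/Fy = (-2473/4624) / (-2473/1156) = 1/4 ✓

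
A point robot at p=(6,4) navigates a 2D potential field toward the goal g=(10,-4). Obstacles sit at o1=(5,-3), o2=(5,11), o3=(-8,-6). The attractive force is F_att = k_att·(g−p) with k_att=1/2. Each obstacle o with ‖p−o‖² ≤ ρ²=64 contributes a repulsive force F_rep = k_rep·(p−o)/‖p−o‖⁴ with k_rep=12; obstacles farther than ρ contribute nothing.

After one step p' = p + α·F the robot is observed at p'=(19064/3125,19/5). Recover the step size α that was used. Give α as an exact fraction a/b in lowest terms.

α = 1/20

F_att = 1/2·(g−p) = 1/2·(4,-8) = (2.0000,-4.0000)
o1: d²=50 ≤ ρ²=64; F_rep = 12·(1,7)/50² = (0.0048,0.0336)
o2: d²=50 ≤ ρ²=64; F_rep = 12·(1,-7)/50² = (0.0048,-0.0336)
o3: d²=296 > ρ²=64 → inactive
F = F_att + ΣF_rep = (2.0096,-4.0000)
Δp = p'−p = (0.1005,-0.2000); α = Δx/Fx = (314/3125) / (1256/625) = 1/20
check: Δy/Fy = (-1/5) / (-4) = 1/20 ✓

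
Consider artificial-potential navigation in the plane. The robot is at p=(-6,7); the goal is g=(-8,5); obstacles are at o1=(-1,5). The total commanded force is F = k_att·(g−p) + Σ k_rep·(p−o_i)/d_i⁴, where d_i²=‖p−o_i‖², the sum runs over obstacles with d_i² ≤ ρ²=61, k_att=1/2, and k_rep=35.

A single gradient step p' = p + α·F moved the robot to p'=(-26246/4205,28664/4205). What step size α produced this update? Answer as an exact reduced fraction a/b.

F_att = 1/2·(g−p) = 1/2·(-2,-2) = (-1.0000,-1.0000)
o1: d²=29 ≤ ρ²=61; F_rep = 35·(-5,2)/29² = (-0.2081,0.0832)
F = F_att + ΣF_rep = (-1.2081,-0.9168)
Δp = p'−p = (-0.2416,-0.1834); α = Δx/Fx = (-1016/4205) / (-1016/841) = 1/5
check: Δy/Fy = (-771/4205) / (-771/841) = 1/5 ✓

α = 1/5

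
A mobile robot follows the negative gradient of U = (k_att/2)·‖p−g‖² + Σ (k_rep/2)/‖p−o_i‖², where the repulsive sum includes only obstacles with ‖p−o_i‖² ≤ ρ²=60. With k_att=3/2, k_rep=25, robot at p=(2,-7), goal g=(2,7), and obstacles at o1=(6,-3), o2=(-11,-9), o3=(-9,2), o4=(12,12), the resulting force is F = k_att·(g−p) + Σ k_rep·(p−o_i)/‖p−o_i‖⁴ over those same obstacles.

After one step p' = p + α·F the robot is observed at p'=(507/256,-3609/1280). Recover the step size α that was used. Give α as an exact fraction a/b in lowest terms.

F_att = 3/2·(g−p) = 3/2·(0,14) = (0.0000,21.0000)
o1: d²=32 ≤ ρ²=60; F_rep = 25·(-4,-4)/32² = (-0.0977,-0.0977)
o2: d²=173 > ρ²=60 → inactive
o3: d²=202 > ρ²=60 → inactive
o4: d²=461 > ρ²=60 → inactive
F = F_att + ΣF_rep = (-0.0977,20.9023)
Δp = p'−p = (-0.0195,4.1805); α = Δx/Fx = (-5/256) / (-25/256) = 1/5
check: Δy/Fy = (5351/1280) / (5351/256) = 1/5 ✓

α = 1/5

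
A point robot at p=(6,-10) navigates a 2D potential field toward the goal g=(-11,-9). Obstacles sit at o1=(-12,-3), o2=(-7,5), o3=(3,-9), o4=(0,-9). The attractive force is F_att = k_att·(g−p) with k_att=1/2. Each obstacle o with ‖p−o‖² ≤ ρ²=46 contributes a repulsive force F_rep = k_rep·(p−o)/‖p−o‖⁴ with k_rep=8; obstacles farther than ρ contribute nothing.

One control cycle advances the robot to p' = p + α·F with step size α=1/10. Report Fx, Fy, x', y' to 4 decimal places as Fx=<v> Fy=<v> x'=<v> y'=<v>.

Fx=-8.2249 Fy=0.4142 x'=5.1775 y'=-9.9586

F_att = 1/2·(g−p) = 1/2·(-17,1) = (-8.5000,0.5000)
o1: d²=373 > ρ²=46 → inactive
o2: d²=394 > ρ²=46 → inactive
o3: d²=10 ≤ ρ²=46; F_rep = 8·(3,-1)/10² = (0.2400,-0.0800)
o4: d²=37 ≤ ρ²=46; F_rep = 8·(6,-1)/37² = (0.0351,-0.0058)
F = F_att + ΣF_rep = (-8.2249,0.4142)
p' = p + 1/10·F = (5.1775,-9.9586)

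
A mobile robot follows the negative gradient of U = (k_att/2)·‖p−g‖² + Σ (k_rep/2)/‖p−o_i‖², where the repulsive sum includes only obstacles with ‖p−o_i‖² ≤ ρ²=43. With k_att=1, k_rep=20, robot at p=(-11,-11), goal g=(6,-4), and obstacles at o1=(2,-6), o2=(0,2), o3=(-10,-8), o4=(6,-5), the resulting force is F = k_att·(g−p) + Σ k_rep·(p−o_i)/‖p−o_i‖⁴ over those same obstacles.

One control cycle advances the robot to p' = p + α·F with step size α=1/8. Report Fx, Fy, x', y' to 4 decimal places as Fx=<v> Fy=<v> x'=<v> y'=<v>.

F_att = 1·(g−p) = 1·(17,7) = (17.0000,7.0000)
o1: d²=194 > ρ²=43 → inactive
o2: d²=290 > ρ²=43 → inactive
o3: d²=10 ≤ ρ²=43; F_rep = 20·(-1,-3)/10² = (-0.2000,-0.6000)
o4: d²=325 > ρ²=43 → inactive
F = F_att + ΣF_rep = (16.8000,6.4000)
p' = p + 1/8·F = (-8.9000,-10.2000)

Fx=16.8000 Fy=6.4000 x'=-8.9000 y'=-10.2000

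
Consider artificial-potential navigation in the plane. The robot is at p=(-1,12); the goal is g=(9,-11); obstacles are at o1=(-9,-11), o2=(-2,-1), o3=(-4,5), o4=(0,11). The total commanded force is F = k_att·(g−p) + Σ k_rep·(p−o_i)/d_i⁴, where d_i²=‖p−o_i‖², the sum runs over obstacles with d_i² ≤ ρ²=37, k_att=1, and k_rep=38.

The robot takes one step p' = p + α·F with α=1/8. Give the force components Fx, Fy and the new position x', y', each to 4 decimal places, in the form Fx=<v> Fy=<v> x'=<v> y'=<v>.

F_att = 1·(g−p) = 1·(10,-23) = (10.0000,-23.0000)
o1: d²=593 > ρ²=37 → inactive
o2: d²=170 > ρ²=37 → inactive
o3: d²=58 > ρ²=37 → inactive
o4: d²=2 ≤ ρ²=37; F_rep = 38·(-1,1)/2² = (-9.5000,9.5000)
F = F_att + ΣF_rep = (0.5000,-13.5000)
p' = p + 1/8·F = (-0.9375,10.3125)

Fx=0.5000 Fy=-13.5000 x'=-0.9375 y'=10.3125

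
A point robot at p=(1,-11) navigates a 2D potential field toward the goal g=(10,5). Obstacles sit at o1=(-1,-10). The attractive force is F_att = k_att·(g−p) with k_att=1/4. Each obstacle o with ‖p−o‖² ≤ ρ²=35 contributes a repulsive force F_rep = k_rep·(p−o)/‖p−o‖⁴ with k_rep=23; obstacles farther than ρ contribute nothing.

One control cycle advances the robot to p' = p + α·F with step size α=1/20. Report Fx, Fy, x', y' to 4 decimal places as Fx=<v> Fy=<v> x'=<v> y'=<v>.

F_att = 1/4·(g−p) = 1/4·(9,16) = (2.2500,4.0000)
o1: d²=5 ≤ ρ²=35; F_rep = 23·(2,-1)/5² = (1.8400,-0.9200)
F = F_att + ΣF_rep = (4.0900,3.0800)
p' = p + 1/20·F = (1.2045,-10.8460)

Fx=4.0900 Fy=3.0800 x'=1.2045 y'=-10.8460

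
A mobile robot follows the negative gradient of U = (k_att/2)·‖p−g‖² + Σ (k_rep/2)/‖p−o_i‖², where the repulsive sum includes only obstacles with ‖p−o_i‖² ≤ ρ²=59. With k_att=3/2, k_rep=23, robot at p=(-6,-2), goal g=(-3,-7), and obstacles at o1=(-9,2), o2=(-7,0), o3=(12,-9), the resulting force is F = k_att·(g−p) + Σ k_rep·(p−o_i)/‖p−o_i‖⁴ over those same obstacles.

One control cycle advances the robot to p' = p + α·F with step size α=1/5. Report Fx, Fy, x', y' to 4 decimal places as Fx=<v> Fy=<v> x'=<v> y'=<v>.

F_att = 3/2·(g−p) = 3/2·(3,-5) = (4.5000,-7.5000)
o1: d²=25 ≤ ρ²=59; F_rep = 23·(3,-4)/25² = (0.1104,-0.1472)
o2: d²=5 ≤ ρ²=59; F_rep = 23·(1,-2)/5² = (0.9200,-1.8400)
o3: d²=373 > ρ²=59 → inactive
F = F_att + ΣF_rep = (5.5304,-9.4872)
p' = p + 1/5·F = (-4.8939,-3.8974)

Fx=5.5304 Fy=-9.4872 x'=-4.8939 y'=-3.8974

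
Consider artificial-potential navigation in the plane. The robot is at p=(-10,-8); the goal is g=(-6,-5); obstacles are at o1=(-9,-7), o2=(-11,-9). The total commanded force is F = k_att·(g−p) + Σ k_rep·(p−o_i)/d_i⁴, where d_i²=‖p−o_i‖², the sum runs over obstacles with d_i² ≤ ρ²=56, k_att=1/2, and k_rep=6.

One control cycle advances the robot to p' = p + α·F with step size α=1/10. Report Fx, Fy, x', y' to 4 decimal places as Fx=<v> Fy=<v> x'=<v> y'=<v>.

Fx=2.0000 Fy=1.5000 x'=-9.8000 y'=-7.8500

F_att = 1/2·(g−p) = 1/2·(4,3) = (2.0000,1.5000)
o1: d²=2 ≤ ρ²=56; F_rep = 6·(-1,-1)/2² = (-1.5000,-1.5000)
o2: d²=2 ≤ ρ²=56; F_rep = 6·(1,1)/2² = (1.5000,1.5000)
F = F_att + ΣF_rep = (2.0000,1.5000)
p' = p + 1/10·F = (-9.8000,-7.8500)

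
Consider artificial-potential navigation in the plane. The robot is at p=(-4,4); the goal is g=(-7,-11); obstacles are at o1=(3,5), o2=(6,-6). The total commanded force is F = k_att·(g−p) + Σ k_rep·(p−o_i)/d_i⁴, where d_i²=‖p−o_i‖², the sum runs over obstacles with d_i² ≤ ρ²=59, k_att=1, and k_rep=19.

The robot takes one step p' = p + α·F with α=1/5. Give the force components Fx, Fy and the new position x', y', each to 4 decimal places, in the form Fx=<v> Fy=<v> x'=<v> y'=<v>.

Fx=-3.0532 Fy=-15.0076 x'=-4.6106 y'=0.9985

F_att = 1·(g−p) = 1·(-3,-15) = (-3.0000,-15.0000)
o1: d²=50 ≤ ρ²=59; F_rep = 19·(-7,-1)/50² = (-0.0532,-0.0076)
o2: d²=200 > ρ²=59 → inactive
F = F_att + ΣF_rep = (-3.0532,-15.0076)
p' = p + 1/5·F = (-4.6106,0.9985)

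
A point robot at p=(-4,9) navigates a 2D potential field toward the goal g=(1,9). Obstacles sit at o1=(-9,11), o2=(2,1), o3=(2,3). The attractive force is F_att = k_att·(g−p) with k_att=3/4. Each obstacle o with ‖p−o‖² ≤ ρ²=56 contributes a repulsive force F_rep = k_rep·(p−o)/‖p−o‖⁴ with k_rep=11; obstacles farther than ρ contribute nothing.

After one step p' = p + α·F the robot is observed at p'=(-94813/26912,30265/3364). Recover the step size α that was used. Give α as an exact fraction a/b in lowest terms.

F_att = 3/4·(g−p) = 3/4·(5,0) = (3.7500,0.0000)
o1: d²=29 ≤ ρ²=56; F_rep = 11·(5,-2)/29² = (0.0654,-0.0262)
o2: d²=100 > ρ²=56 → inactive
o3: d²=72 > ρ²=56 → inactive
F = F_att + ΣF_rep = (3.8154,-0.0262)
Δp = p'−p = (0.4769,-0.0033); α = Δx/Fx = (12835/26912) / (12835/3364) = 1/8
check: Δy/Fy = (-11/3364) / (-22/841) = 1/8 ✓

α = 1/8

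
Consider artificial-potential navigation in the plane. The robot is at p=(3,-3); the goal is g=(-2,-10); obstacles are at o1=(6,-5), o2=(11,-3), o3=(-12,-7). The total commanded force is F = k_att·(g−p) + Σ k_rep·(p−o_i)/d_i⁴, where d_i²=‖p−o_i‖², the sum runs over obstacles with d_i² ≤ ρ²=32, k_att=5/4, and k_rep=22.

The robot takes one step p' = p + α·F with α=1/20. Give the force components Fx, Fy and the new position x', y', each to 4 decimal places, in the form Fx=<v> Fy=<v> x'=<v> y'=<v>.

Fx=-6.6405 Fy=-8.4896 x'=2.6680 y'=-3.4245

F_att = 5/4·(g−p) = 5/4·(-5,-7) = (-6.2500,-8.7500)
o1: d²=13 ≤ ρ²=32; F_rep = 22·(-3,2)/13² = (-0.3905,0.2604)
o2: d²=64 > ρ²=32 → inactive
o3: d²=241 > ρ²=32 → inactive
F = F_att + ΣF_rep = (-6.6405,-8.4896)
p' = p + 1/20·F = (2.6680,-3.4245)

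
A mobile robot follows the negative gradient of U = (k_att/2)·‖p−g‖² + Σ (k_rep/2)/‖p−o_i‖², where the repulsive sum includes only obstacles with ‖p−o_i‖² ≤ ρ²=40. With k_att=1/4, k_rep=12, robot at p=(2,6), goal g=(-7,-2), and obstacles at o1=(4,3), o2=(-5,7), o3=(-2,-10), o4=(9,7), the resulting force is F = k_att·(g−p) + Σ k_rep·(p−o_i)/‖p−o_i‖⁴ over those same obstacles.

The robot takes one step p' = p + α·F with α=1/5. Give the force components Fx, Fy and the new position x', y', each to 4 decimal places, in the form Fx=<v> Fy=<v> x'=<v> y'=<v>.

F_att = 1/4·(g−p) = 1/4·(-9,-8) = (-2.2500,-2.0000)
o1: d²=13 ≤ ρ²=40; F_rep = 12·(-2,3)/13² = (-0.1420,0.2130)
o2: d²=50 > ρ²=40 → inactive
o3: d²=272 > ρ²=40 → inactive
o4: d²=50 > ρ²=40 → inactive
F = F_att + ΣF_rep = (-2.3920,-1.7870)
p' = p + 1/5·F = (1.5216,5.6426)

Fx=-2.3920 Fy=-1.7870 x'=1.5216 y'=5.6426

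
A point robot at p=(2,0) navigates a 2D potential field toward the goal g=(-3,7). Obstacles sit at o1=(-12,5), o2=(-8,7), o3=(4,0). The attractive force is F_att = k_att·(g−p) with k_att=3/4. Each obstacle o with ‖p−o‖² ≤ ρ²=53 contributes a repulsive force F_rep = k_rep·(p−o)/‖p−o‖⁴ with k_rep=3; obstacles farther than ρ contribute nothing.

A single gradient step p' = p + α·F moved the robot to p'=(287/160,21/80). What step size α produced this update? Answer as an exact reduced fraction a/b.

F_att = 3/4·(g−p) = 3/4·(-5,7) = (-3.7500,5.2500)
o1: d²=221 > ρ²=53 → inactive
o2: d²=149 > ρ²=53 → inactive
o3: d²=4 ≤ ρ²=53; F_rep = 3·(-2,0)/4² = (-0.3750,0.0000)
F = F_att + ΣF_rep = (-4.1250,5.2500)
Δp = p'−p = (-0.2062,0.2625); α = Δx/Fx = (-33/160) / (-33/8) = 1/20
check: Δy/Fy = (21/80) / (21/4) = 1/20 ✓

α = 1/20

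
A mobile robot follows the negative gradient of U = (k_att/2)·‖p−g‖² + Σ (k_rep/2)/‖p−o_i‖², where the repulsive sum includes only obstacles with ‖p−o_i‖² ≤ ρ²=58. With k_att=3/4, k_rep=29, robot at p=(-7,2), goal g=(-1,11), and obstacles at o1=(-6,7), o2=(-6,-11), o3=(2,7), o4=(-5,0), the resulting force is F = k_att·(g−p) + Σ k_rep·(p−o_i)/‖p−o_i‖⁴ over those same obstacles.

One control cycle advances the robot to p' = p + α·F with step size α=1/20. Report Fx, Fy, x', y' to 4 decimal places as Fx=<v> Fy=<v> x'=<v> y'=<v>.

F_att = 3/4·(g−p) = 3/4·(6,9) = (4.5000,6.7500)
o1: d²=26 ≤ ρ²=58; F_rep = 29·(-1,-5)/26² = (-0.0429,-0.2145)
o2: d²=170 > ρ²=58 → inactive
o3: d²=106 > ρ²=58 → inactive
o4: d²=8 ≤ ρ²=58; F_rep = 29·(-2,2)/8² = (-0.9062,0.9062)
F = F_att + ΣF_rep = (3.5509,7.4418)
p' = p + 1/20·F = (-6.8225,2.3721)

Fx=3.5509 Fy=7.4418 x'=-6.8225 y'=2.3721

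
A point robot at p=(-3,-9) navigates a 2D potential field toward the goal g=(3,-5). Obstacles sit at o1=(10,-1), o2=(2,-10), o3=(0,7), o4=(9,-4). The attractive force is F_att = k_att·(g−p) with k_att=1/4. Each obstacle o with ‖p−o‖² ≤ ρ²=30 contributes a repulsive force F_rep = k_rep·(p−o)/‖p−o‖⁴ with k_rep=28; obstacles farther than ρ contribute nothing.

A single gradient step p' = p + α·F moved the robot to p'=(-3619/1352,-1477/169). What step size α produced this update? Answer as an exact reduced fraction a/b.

F_att = 1/4·(g−p) = 1/4·(6,4) = (1.5000,1.0000)
o1: d²=233 > ρ²=30 → inactive
o2: d²=26 ≤ ρ²=30; F_rep = 28·(-5,1)/26² = (-0.2071,0.0414)
o3: d²=265 > ρ²=30 → inactive
o4: d²=169 > ρ²=30 → inactive
F = F_att + ΣF_rep = (1.2929,1.0414)
Δp = p'−p = (0.3232,0.2604); α = Δx/Fx = (437/1352) / (437/338) = 1/4
check: Δy/Fy = (44/169) / (176/169) = 1/4 ✓

α = 1/4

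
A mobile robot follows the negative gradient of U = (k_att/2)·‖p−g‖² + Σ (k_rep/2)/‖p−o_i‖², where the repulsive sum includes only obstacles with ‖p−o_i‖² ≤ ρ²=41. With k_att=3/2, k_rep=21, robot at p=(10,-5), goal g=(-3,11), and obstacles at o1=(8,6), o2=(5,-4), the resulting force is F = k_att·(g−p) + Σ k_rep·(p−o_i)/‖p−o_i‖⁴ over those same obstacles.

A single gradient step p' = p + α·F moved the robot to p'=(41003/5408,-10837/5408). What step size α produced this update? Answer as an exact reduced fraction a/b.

F_att = 3/2·(g−p) = 3/2·(-13,16) = (-19.5000,24.0000)
o1: d²=125 > ρ²=41 → inactive
o2: d²=26 ≤ ρ²=41; F_rep = 21·(5,-1)/26² = (0.1553,-0.0311)
F = F_att + ΣF_rep = (-19.3447,23.9689)
Δp = p'−p = (-2.4181,2.9961); α = Δx/Fx = (-13077/5408) / (-13077/676) = 1/8
check: Δy/Fy = (16203/5408) / (16203/676) = 1/8 ✓

α = 1/8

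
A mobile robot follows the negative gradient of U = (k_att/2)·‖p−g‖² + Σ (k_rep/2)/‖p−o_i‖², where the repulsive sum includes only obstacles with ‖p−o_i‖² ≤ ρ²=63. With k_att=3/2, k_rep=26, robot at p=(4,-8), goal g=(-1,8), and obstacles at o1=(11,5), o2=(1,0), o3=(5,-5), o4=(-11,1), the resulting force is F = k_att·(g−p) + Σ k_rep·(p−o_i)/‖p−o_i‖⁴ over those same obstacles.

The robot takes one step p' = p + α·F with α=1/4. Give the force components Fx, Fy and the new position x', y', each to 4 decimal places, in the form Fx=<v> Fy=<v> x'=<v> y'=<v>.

F_att = 3/2·(g−p) = 3/2·(-5,16) = (-7.5000,24.0000)
o1: d²=218 > ρ²=63 → inactive
o2: d²=73 > ρ²=63 → inactive
o3: d²=10 ≤ ρ²=63; F_rep = 26·(-1,-3)/10² = (-0.2600,-0.7800)
o4: d²=306 > ρ²=63 → inactive
F = F_att + ΣF_rep = (-7.7600,23.2200)
p' = p + 1/4·F = (2.0600,-2.1950)

Fx=-7.7600 Fy=23.2200 x'=2.0600 y'=-2.1950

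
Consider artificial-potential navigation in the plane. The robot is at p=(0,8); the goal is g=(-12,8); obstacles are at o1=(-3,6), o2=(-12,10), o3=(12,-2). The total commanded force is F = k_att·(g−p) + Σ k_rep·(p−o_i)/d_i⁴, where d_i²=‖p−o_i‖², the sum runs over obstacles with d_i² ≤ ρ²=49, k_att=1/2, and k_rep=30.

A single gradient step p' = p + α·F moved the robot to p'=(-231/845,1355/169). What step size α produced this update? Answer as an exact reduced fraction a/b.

F_att = 1/2·(g−p) = 1/2·(-12,0) = (-6.0000,0.0000)
o1: d²=13 ≤ ρ²=49; F_rep = 30·(3,2)/13² = (0.5325,0.3550)
o2: d²=148 > ρ²=49 → inactive
o3: d²=244 > ρ²=49 → inactive
F = F_att + ΣF_rep = (-5.4675,0.3550)
Δp = p'−p = (-0.2734,0.0178); α = Δx/Fx = (-231/845) / (-924/169) = 1/20
check: Δy/Fy = (3/169) / (60/169) = 1/20 ✓

α = 1/20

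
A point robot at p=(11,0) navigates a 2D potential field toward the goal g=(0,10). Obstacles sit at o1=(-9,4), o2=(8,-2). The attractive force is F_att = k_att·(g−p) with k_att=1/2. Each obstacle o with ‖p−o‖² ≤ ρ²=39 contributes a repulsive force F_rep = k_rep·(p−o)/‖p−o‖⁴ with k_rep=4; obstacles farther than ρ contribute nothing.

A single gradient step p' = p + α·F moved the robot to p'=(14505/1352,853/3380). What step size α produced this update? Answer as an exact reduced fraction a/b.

α = 1/20

F_att = 1/2·(g−p) = 1/2·(-11,10) = (-5.5000,5.0000)
o1: d²=416 > ρ²=39 → inactive
o2: d²=13 ≤ ρ²=39; F_rep = 4·(3,2)/13² = (0.0710,0.0473)
F = F_att + ΣF_rep = (-5.4290,5.0473)
Δp = p'−p = (-0.2714,0.2524); α = Δx/Fx = (-367/1352) / (-1835/338) = 1/20
check: Δy/Fy = (853/3380) / (853/169) = 1/20 ✓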